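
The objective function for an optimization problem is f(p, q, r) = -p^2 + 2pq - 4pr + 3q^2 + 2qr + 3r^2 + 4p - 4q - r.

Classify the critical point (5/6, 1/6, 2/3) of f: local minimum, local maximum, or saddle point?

The Hessian is constant: H = [[-2, 2, -4], [2, 6, 2], [-4, 2, 6]].
Leading principal minors: Δ₁ = -2, Δ₂ = -16, Δ₃ = -216.
The minors fit neither the all-positive nor the alternating-sign pattern, so H is indefinite: a saddle point.

saddle point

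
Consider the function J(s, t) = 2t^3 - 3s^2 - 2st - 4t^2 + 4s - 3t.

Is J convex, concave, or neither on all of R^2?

neither

The term 2t^3 is cubic, so the Hessian is not constant.
∂²J/∂t² = 12t - 8, which takes both signs as t varies (negative for sufficiently negative t). A diagonal entry of the Hessian changing sign means the Hessian is neither positive- nor negative-semidefinite on all of R^2.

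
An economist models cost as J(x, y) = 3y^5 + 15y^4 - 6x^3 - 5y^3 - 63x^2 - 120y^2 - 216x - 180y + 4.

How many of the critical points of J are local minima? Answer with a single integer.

J separates as a function of x plus a function of y, so ∇J=0 decouples.
∂J/∂x = -18(x + 3)(x + 4) = 0 at x ∈ {-4, -3}; ∂J/∂y = 15(y - 2)(y + 1)(y + 2)(y + 3) = 0 at y ∈ {-3, -2, -1, 2}.
The Hessian is diagonal: diag(J_xx, J_yy). Second derivatives: J_xx(-4)=18, J_xx(-3)=-18; J_yy(-3)=-150, J_yy(-2)=60, J_yy(-1)=-90, J_yy(2)=900.
Local minima occur where both diagonal entries positive: (-4, -2), (-4, 2). Count: 2.

2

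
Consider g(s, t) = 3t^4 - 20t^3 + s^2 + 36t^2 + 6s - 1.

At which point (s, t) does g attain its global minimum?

g(s,t) separates as P(s) + Q(t) − 1, so its minimum is min P + min Q − 1.
P'(s) = 2s + 6 vanishes at s ∈ {-3}; Q'(t) = 12t(t - 3)(t - 2) vanishes at t ∈ {0, 2, 3}.
Local minima of P (where P''>0): P(-3)=-9. Local minima of Q: Q(0)=0, Q(3)=27.
So the global minimum of g is P(-3) + Q(0) − 1 = -9 + 0 − 1 = -10, attained at (-3, 0).

(-3, 0)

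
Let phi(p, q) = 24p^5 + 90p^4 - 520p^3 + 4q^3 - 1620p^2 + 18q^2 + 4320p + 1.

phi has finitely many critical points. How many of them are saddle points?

4

phi separates as a function of p plus a function of q, so ∇phi=0 decouples.
∂phi/∂p = 120(p - 3)(p - 1)(p + 3)(p + 4) = 0 at p ∈ {-4, -3, 1, 3}; ∂phi/∂q = 12q(q + 3) = 0 at q ∈ {-3, 0}.
The Hessian is diagonal: diag(phi_pp, phi_qq). Second derivatives: phi_pp(-4)=-4200, phi_pp(-3)=2880, phi_pp(1)=-4800, phi_pp(3)=10080; phi_qq(-3)=-36, phi_qq(0)=36.
Saddle points occur where the two diagonal entries have opposite signs: (-4, 0), (-3, -3), (1, 0), (3, -3). Count: 4.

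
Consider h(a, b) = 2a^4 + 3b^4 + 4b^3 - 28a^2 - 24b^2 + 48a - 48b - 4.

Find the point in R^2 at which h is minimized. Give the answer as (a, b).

h(a,b) separates as P(a) + Q(b) − 4, so its minimum is min P + min Q − 4.
P'(a) = 8(a - 2)(a - 1)(a + 3) vanishes at a ∈ {-3, 1, 2}; Q'(b) = 12(b - 2)(b + 1)(b + 2) vanishes at b ∈ {-2, -1, 2}.
Local minima of P (where P''>0): P(-3)=-234, P(2)=16. Local minima of Q: Q(-2)=16, Q(2)=-112.
So the global minimum of h is P(-3) + Q(2) − 4 = -234 − 112 − 4 = -350, attained at (-3, 2).

(-3, 2)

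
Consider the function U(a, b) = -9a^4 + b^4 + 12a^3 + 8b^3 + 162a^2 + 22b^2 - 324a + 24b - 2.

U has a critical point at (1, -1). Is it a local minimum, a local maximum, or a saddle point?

local minimum

The mixed partial ∂²U/∂a∂b is 0, so the Hessian at any point is diag(U_aa, U_bb) = diag(36(-3a^2 + 2a + 9), 4(3b^2 + 12b + 11)).
At (1, -1): H = diag(288, 8).
Both eigenvalues are positive, so H is positive definite: a local minimum.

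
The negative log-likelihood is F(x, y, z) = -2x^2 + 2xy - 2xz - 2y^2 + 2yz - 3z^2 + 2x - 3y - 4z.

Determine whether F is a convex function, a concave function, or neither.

concave

F is quadratic, so its Hessian is the constant matrix H = [[-4, 2, -2], [2, -4, 2], [-2, 2, -6]].
Leading principal minors: -4, 12, -56.
Signs alternate −, +, − ⇒ H ≺ 0 ⇒ concave.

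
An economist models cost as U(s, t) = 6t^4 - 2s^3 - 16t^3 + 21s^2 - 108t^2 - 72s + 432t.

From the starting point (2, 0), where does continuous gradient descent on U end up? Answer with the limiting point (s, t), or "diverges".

(3, -3)

U is separable, so gradient descent decouples: s follows -∂U/∂s, t follows -∂U/∂t.
∂U/∂s = -6(s - 4)(s - 3); at s=2 this is -12, so s increases.
∂U/∂t = 24(t - 3)(t - 2)(t + 3); at t=0 this is 432, so t decreases.
s converges to its nearest critical value 3 (a local min of the s-part); t converges to -3. The iterate converges to (3, -3).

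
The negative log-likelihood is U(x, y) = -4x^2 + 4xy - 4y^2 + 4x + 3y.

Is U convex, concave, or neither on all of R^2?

U is quadratic, so its Hessian is the constant matrix H = [[-8, 4], [4, -8]].
det(H) = 48, tr(H) = -16.
det(H) > 0 and tr(H) < 0, so H is negative definite everywhere: concave.

concave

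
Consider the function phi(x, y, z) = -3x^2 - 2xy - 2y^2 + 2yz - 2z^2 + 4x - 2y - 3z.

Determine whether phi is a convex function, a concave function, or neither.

phi is quadratic, so its Hessian is the constant matrix H = [[-6, -2, 0], [-2, -4, 2], [0, 2, -4]].
Leading principal minors: -6, 20, -56.
Signs alternate −, +, − ⇒ H ≺ 0 ⇒ concave.

concave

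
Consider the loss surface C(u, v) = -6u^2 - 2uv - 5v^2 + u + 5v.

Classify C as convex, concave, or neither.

concave

C is quadratic, so its Hessian is the constant matrix H = [[-12, -2], [-2, -10]].
det(H) = 116, tr(H) = -22.
det(H) > 0 and tr(H) < 0, so H is negative definite everywhere: concave.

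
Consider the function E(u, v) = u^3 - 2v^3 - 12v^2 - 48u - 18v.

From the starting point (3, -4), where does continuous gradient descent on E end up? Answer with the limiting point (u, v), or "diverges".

(4, -3)

E is separable, so gradient descent decouples: u follows -∂E/∂u, v follows -∂E/∂v.
∂E/∂u = 3(u - 4)(u + 4); at u=3 this is -21, so u increases.
∂E/∂v = -6(v + 1)(v + 3); at v=-4 this is -18, so v increases.
u converges to its nearest critical value 4 (a local min of the u-part); v converges to -3. The iterate converges to (4, -3).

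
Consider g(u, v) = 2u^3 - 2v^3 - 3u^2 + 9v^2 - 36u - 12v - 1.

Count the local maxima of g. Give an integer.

g separates as a function of u plus a function of v, so ∇g=0 decouples.
∂g/∂u = 6(u - 3)(u + 2) = 0 at u ∈ {-2, 3}; ∂g/∂v = -6(v - 2)(v - 1) = 0 at v ∈ {1, 2}.
The Hessian is diagonal: diag(g_uu, g_vv). Second derivatives: g_uu(-2)=-30, g_uu(3)=30; g_vv(1)=6, g_vv(2)=-6.
Local maxima occur where both diagonal entries negative: (-2, 2). Count: 1.

1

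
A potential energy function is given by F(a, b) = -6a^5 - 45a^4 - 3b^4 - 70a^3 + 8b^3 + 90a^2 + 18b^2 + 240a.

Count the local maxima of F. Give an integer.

4

F separates as a function of a plus a function of b, so ∇F=0 decouples.
∂F/∂a = -30(a - 1)(a + 1)(a + 2)(a + 4) = 0 at a ∈ {-4, -2, -1, 1}; ∂F/∂b = -12b(b - 3)(b + 1) = 0 at b ∈ {-1, 0, 3}.
The Hessian is diagonal: diag(F_aa, F_bb). Second derivatives: F_aa(-4)=900, F_aa(-2)=-180, F_aa(-1)=180, F_aa(1)=-900; F_bb(-1)=-48, F_bb(0)=36, F_bb(3)=-144.
Local maxima occur where both diagonal entries negative: (-2, -1), (-2, 3), (1, -1), (1, 3). Count: 4.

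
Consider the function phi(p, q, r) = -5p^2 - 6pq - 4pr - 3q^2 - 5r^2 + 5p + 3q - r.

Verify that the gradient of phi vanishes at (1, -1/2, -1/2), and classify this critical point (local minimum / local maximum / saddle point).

local maximum

∇phi = (-10p - 6q - 4r + 5, -6p - 6q + 3, -4p - 10r - 1); substituting (1, -1/2, -1/2) gives ∇phi = (0, 0, 0), so (1, -1/2, -1/2) is indeed a critical point.
The Hessian is constant: H = [[-10, -6, -4], [-6, -6, 0], [-4, 0, -10]].
Leading principal minors: Δ₁ = -10, Δ₂ = 24, Δ₃ = -144.
The minors alternate sign starting negative (−, +, −), so H is negative definite: a local maximum.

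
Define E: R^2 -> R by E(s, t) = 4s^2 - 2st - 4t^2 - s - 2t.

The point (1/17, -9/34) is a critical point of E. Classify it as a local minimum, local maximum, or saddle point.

The Hessian of E is constant: H = [[8, -2], [-2, -8]].
det(H) = 8·(-8) − (-2)² = -68.
Since det(H) < 0, H is indefinite and the critical point is a saddle point.

saddle point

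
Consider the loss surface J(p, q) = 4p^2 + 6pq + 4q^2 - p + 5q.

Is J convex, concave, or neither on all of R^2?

J is quadratic, so its Hessian is the constant matrix H = [[8, 6], [6, 8]].
det(H) = 28, tr(H) = 16.
det(H) > 0 and tr(H) > 0, so H is positive definite everywhere: convex.

convex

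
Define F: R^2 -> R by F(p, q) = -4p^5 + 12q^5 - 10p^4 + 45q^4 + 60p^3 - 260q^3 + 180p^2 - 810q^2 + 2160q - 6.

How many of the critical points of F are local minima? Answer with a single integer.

4

F separates as a function of p plus a function of q, so ∇F=0 decouples.
∂F/∂p = -20p(p - 3)(p + 2)(p + 3) = 0 at p ∈ {-3, -2, 0, 3}; ∂F/∂q = 60(q - 3)(q - 1)(q + 3)(q + 4) = 0 at q ∈ {-4, -3, 1, 3}.
The Hessian is diagonal: diag(F_pp, F_qq). Second derivatives: F_pp(-3)=360, F_pp(-2)=-200, F_pp(0)=360, F_pp(3)=-1800; F_qq(-4)=-2100, F_qq(-3)=1440, F_qq(1)=-2400, F_qq(3)=5040.
Local minima occur where both diagonal entries positive: (-3, -3), (-3, 3), (0, -3), (0, 3). Count: 4.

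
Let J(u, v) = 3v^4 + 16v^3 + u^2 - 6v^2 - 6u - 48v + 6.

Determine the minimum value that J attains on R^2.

J(u,v) separates as P(u) + Q(v) + 6, so its minimum is min P + min Q + 6.
P'(u) = 2u - 6 vanishes at u ∈ {3}; Q'(v) = 12(v - 1)(v + 1)(v + 4) vanishes at v ∈ {-4, -1, 1}.
Local minima of P (where P''>0): P(3)=-9. Local minima of Q: Q(-4)=-160, Q(1)=-35.
So the global minimum of J is P(3) + Q(-4) + 6 = -9 − 160 + 6 = -163, attained at (3, -4).

-163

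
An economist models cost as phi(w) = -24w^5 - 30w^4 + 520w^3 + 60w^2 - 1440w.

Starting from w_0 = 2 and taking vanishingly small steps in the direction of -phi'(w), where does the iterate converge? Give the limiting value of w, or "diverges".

phi'(w) = -120(w - 3)(w - 1)(w + 1)(w + 4), so phi'(2) = 2160.
Gradient descent moves in the -phi' direction, i.e. w is decreasing.
The nearest critical point in that direction is w = 1, where phi'' = 2400 > 0 (a local minimum). The iterate converges there.

1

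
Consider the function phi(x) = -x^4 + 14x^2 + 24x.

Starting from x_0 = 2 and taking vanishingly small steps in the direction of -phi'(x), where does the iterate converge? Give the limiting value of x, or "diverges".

-1

phi'(x) = -4(x - 3)(x + 1)(x + 2), so phi'(2) = 48.
Gradient descent moves in the -phi' direction, i.e. x is decreasing.
The nearest critical point in that direction is x = -1, where phi'' = 16 > 0 (a local minimum). The iterate converges there.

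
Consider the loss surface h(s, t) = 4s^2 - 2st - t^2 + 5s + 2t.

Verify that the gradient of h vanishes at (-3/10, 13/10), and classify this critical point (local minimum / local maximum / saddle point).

saddle point

∇h = (8s - 2t + 5, -2s - 2t + 2); substituting (-3/10, 13/10) gives ∇h = (0, 0), so (-3/10, 13/10) is indeed a critical point.
The Hessian of h is constant: H = [[8, -2], [-2, -2]].
det(H) = 8·(-2) − (-2)² = -20.
Since det(H) < 0, H is indefinite and the critical point is a saddle point.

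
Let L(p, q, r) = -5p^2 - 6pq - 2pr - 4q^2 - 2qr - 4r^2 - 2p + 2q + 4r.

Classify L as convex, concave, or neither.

L is quadratic, so its Hessian is the constant matrix H = [[-10, -6, -2], [-6, -8, -2], [-2, -2, -8]].
Leading principal minors: -10, 44, -328.
Signs alternate −, +, − ⇒ H ≺ 0 ⇒ concave.

concave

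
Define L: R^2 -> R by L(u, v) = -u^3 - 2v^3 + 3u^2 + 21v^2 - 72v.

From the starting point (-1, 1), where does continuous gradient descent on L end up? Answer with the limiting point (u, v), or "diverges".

L is separable, so gradient descent decouples: u follows -∂L/∂u, v follows -∂L/∂v.
∂L/∂u = -3u(u - 2); at u=-1 this is -9, so u increases.
∂L/∂v = -6(v - 4)(v - 3); at v=1 this is -36, so v increases.
u converges to its nearest critical value 0 (a local min of the u-part); v converges to 3. The iterate converges to (0, 3).

(0, 3)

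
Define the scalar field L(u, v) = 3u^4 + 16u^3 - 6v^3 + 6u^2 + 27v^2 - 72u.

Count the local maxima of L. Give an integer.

L separates as a function of u plus a function of v, so ∇L=0 decouples.
∂L/∂u = 12(u - 1)(u + 2)(u + 3) = 0 at u ∈ {-3, -2, 1}; ∂L/∂v = -18v(v - 3) = 0 at v ∈ {0, 3}.
The Hessian is diagonal: diag(L_uu, L_vv). Second derivatives: L_uu(-3)=48, L_uu(-2)=-36, L_uu(1)=144; L_vv(0)=54, L_vv(3)=-54.
Local maxima occur where both diagonal entries negative: (-2, 3). Count: 1.

1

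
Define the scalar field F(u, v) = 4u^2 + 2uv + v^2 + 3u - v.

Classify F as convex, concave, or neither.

convex

F is quadratic, so its Hessian is the constant matrix H = [[8, 2], [2, 2]].
det(H) = 12, tr(H) = 10.
det(H) > 0 and tr(H) > 0, so H is positive definite everywhere: convex.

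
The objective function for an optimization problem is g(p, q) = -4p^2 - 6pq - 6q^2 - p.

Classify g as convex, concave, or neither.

concave

g is quadratic, so its Hessian is the constant matrix H = [[-8, -6], [-6, -12]].
det(H) = 60, tr(H) = -20.
det(H) > 0 and tr(H) < 0, so H is negative definite everywhere: concave.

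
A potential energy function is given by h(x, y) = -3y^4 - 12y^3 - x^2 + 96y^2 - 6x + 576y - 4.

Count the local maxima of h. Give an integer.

2

h separates as a function of x plus a function of y, so ∇h=0 decouples.
∂h/∂x = -2(x + 3) = 0 at x ∈ {-3}; ∂h/∂y = -12(y - 4)(y + 3)(y + 4) = 0 at y ∈ {-4, -3, 4}.
The Hessian is diagonal: diag(h_xx, h_yy). Second derivatives: h_xx(-3)=-2; h_yy(-4)=-96, h_yy(-3)=84, h_yy(4)=-672.
Local maxima occur where both diagonal entries negative: (-3, -4), (-3, 4). Count: 2.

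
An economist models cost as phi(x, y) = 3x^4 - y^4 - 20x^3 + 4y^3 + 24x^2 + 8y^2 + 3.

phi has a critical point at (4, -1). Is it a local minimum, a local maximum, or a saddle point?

The mixed partial ∂²phi/∂x∂y is 0, so the Hessian at any point is diag(phi_xx, phi_yy) = diag(12(3x^2 - 10x + 4), 4(-3y^2 + 6y + 4)).
At (4, -1): H = diag(144, -20).
The eigenvalues have opposite signs, so H is indefinite: a saddle point.

saddle point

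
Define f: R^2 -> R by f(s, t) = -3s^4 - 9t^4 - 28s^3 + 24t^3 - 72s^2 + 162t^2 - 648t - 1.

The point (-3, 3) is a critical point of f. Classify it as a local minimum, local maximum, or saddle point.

The mixed partial ∂²f/∂s∂t is 0, so the Hessian at any point is diag(f_ss, f_tt) = diag(-12(3s^2 + 14s + 12), 36(-3t^2 + 4t + 9)).
At (-3, 3): H = diag(36, -216).
The eigenvalues have opposite signs, so H is indefinite: a saddle point.

saddle point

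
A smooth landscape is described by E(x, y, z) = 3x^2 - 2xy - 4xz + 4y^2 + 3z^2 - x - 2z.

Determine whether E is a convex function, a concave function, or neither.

convex

E is quadratic, so its Hessian is the constant matrix H = [[6, -2, -4], [-2, 8, 0], [-4, 0, 6]].
Leading principal minors: 6, 44, 136.
All positive ⇒ H ≻ 0 ⇒ convex.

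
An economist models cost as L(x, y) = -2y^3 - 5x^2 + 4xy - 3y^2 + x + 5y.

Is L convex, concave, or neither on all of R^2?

neither

The term -2y^3 is cubic, so the Hessian is not constant.
∂²L/∂y² = -12y - 6, which takes both signs as y varies (negative for sufficiently large y). A diagonal entry of the Hessian changing sign means the Hessian is neither positive- nor negative-semidefinite on all of R^2.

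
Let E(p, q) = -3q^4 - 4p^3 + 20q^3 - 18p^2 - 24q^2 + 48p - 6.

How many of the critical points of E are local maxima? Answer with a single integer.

2

E separates as a function of p plus a function of q, so ∇E=0 decouples.
∂E/∂p = -12(p - 1)(p + 4) = 0 at p ∈ {-4, 1}; ∂E/∂q = -12q(q - 4)(q - 1) = 0 at q ∈ {0, 1, 4}.
The Hessian is diagonal: diag(E_pp, E_qq). Second derivatives: E_pp(-4)=60, E_pp(1)=-60; E_qq(0)=-48, E_qq(1)=36, E_qq(4)=-144.
Local maxima occur where both diagonal entries negative: (1, 0), (1, 4). Count: 2.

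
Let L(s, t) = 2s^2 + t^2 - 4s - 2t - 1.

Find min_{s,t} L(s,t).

L(s,t) separates as P(s) + Q(t) − 1, so its minimum is min P + min Q − 1.
P'(s) = 4s - 4 vanishes at s ∈ {1}; Q'(t) = 2(t - 1) vanishes at t ∈ {1}.
Local minima of P (where P''>0): P(1)=-2. Local minima of Q: Q(1)=-1.
So the global minimum of L is P(1) + Q(1) − 1 = -2 − 1 − 1 = -4, attained at (1, 1).

-4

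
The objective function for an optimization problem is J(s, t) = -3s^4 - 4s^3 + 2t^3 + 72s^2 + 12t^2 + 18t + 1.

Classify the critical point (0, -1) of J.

local minimum

The mixed partial ∂²J/∂s∂t is 0, so the Hessian at any point is diag(J_ss, J_tt) = diag(12(-3s^2 - 2s + 12), 12(t + 2)).
At (0, -1): H = diag(144, 12).
Both eigenvalues are positive, so H is positive definite: a local minimum.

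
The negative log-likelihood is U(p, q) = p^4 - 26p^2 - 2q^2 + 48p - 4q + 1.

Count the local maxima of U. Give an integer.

1

U separates as a function of p plus a function of q, so ∇U=0 decouples.
∂U/∂p = 4(p - 3)(p - 1)(p + 4) = 0 at p ∈ {-4, 1, 3}; ∂U/∂q = -4(q + 1) = 0 at q ∈ {-1}.
The Hessian is diagonal: diag(U_pp, U_qq). Second derivatives: U_pp(-4)=140, U_pp(1)=-40, U_pp(3)=56; U_qq(-1)=-4.
Local maxima occur where both diagonal entries negative: (1, -1). Count: 1.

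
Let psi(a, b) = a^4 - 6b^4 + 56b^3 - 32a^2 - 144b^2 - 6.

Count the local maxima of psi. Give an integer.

psi separates as a function of a plus a function of b, so ∇psi=0 decouples.
∂psi/∂a = 4a(a - 4)(a + 4) = 0 at a ∈ {-4, 0, 4}; ∂psi/∂b = -24b(b - 4)(b - 3) = 0 at b ∈ {0, 3, 4}.
The Hessian is diagonal: diag(psi_aa, psi_bb). Second derivatives: psi_aa(-4)=128, psi_aa(0)=-64, psi_aa(4)=128; psi_bb(0)=-288, psi_bb(3)=72, psi_bb(4)=-96.
Local maxima occur where both diagonal entries negative: (0, 0), (0, 4). Count: 2.

2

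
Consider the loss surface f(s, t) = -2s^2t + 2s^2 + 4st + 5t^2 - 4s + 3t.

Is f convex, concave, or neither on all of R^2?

neither

The term -2s^2t is cubic, so the Hessian is not constant.
∂²f/∂s² = -4t + 4, which takes both signs as t varies (negative for sufficiently large t). A diagonal entry of the Hessian changing sign means the Hessian is neither positive- nor negative-semidefinite on all of R^2.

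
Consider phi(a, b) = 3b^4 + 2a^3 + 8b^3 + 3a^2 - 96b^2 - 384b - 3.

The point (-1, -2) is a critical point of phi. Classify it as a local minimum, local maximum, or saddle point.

local maximum

The mixed partial ∂²phi/∂a∂b is 0, so the Hessian at any point is diag(phi_aa, phi_bb) = diag(6(2a + 1), 12(3b^2 + 4b - 16)).
At (-1, -2): H = diag(-6, -144).
Both eigenvalues are negative, so H is negative definite: a local maximum.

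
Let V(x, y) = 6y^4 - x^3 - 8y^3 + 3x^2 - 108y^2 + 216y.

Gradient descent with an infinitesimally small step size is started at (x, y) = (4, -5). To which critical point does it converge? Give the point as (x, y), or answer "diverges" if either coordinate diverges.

diverges

V is separable, so gradient descent decouples: x follows -∂V/∂x, y follows -∂V/∂y.
∂V/∂x = -3x(x - 2); at x=4 this is -24, so x increases.
∂V/∂y = 24(y - 3)(y - 1)(y + 3); at y=-5 this is -2304, so y increases.
The x-coordinate has no critical point in that direction and runs off to infinity.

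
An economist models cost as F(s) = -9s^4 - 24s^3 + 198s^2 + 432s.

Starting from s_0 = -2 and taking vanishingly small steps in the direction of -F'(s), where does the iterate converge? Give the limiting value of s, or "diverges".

-1

F'(s) = -36(s - 3)(s + 1)(s + 4), so F'(-2) = -360.
Gradient descent moves in the -F' direction, i.e. s is increasing.
The nearest critical point in that direction is s = -1, where F'' = 432 > 0 (a local minimum). The iterate converges there.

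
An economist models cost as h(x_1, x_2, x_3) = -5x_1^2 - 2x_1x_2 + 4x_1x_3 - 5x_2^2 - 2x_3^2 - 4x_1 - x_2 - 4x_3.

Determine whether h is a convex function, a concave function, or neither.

h is quadratic, so its Hessian is the constant matrix H = [[-10, -2, 4], [-2, -10, 0], [4, 0, -4]].
Leading principal minors: -10, 96, -224.
Signs alternate −, +, − ⇒ H ≺ 0 ⇒ concave.

concave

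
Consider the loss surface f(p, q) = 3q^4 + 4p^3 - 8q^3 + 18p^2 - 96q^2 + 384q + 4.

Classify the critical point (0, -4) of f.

local minimum

The mixed partial ∂²f/∂p∂q is 0, so the Hessian at any point is diag(f_pp, f_qq) = diag(12(2p + 3), 12(3q^2 - 4q - 16)).
At (0, -4): H = diag(36, 576).
Both eigenvalues are positive, so H is positive definite: a local minimum.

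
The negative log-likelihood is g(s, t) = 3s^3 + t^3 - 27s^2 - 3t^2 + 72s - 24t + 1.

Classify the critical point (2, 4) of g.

The mixed partial ∂²g/∂s∂t is 0, so the Hessian at any point is diag(g_ss, g_tt) = diag(18(s - 3), 6(t - 1)).
At (2, 4): H = diag(-18, 18).
The eigenvalues have opposite signs, so H is indefinite: a saddle point.

saddle point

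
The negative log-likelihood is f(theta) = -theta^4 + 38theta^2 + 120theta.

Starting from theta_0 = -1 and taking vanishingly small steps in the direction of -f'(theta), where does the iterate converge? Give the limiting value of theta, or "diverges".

-2

f'(theta) = -4(theta - 5)(theta + 2)(theta + 3), so f'(-1) = 48.
Gradient descent moves in the -f' direction, i.e. theta is decreasing.
The nearest critical point in that direction is theta = -2, where f'' = 28 > 0 (a local minimum). The iterate converges there.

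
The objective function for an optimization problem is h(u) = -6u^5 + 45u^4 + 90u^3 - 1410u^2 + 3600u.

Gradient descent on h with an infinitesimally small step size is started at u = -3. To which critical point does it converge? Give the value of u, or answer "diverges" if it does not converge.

h'(u) = -30(u - 5)(u - 3)(u - 2)(u + 4), so h'(-3) = 7200.
Gradient descent moves in the -h' direction, i.e. u is decreasing.
The nearest critical point in that direction is u = -4, where h'' = 11340 > 0 (a local minimum). The iterate converges there.

-4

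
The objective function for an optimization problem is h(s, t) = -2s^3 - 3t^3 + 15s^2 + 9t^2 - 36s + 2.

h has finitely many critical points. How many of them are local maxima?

h separates as a function of s plus a function of t, so ∇h=0 decouples.
∂h/∂s = -6(s - 3)(s - 2) = 0 at s ∈ {2, 3}; ∂h/∂t = -9t(t - 2) = 0 at t ∈ {0, 2}.
The Hessian is diagonal: diag(h_ss, h_tt). Second derivatives: h_ss(2)=6, h_ss(3)=-6; h_tt(0)=18, h_tt(2)=-18.
Local maxima occur where both diagonal entries negative: (3, 2). Count: 1.

1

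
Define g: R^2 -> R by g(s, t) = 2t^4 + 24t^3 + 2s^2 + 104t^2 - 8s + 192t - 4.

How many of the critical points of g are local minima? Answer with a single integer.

g separates as a function of s plus a function of t, so ∇g=0 decouples.
∂g/∂s = 4(s - 2) = 0 at s ∈ {2}; ∂g/∂t = 8(t + 2)(t + 3)(t + 4) = 0 at t ∈ {-4, -3, -2}.
The Hessian is diagonal: diag(g_ss, g_tt). Second derivatives: g_ss(2)=4; g_tt(-4)=16, g_tt(-3)=-8, g_tt(-2)=16.
Local minima occur where both diagonal entries positive: (2, -4), (2, -2). Count: 2.

2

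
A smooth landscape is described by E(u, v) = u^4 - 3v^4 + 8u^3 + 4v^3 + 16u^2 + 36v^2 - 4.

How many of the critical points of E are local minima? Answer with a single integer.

E separates as a function of u plus a function of v, so ∇E=0 decouples.
∂E/∂u = 4u(u + 2)(u + 4) = 0 at u ∈ {-4, -2, 0}; ∂E/∂v = -12v(v - 3)(v + 2) = 0 at v ∈ {-2, 0, 3}.
The Hessian is diagonal: diag(E_uu, E_vv). Second derivatives: E_uu(-4)=32, E_uu(-2)=-16, E_uu(0)=32; E_vv(-2)=-120, E_vv(0)=72, E_vv(3)=-180.
Local minima occur where both diagonal entries positive: (-4, 0), (0, 0). Count: 2.

2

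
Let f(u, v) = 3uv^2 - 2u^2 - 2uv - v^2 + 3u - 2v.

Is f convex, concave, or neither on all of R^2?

The term 3uv^2 is cubic, so the Hessian is not constant.
∂²f/∂v² = 6u - 2, which takes both signs as u varies (negative for sufficiently negative u). A diagonal entry of the Hessian changing sign means the Hessian is neither positive- nor negative-semidefinite on all of R^2.

neither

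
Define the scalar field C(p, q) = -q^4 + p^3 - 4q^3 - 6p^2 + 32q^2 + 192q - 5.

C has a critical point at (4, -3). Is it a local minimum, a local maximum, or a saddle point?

The mixed partial ∂²C/∂p∂q is 0, so the Hessian at any point is diag(C_pp, C_qq) = diag(6(p - 2), 4(-3q^2 - 6q + 16)).
At (4, -3): H = diag(12, 28).
Both eigenvalues are positive, so H is positive definite: a local minimum.

local minimum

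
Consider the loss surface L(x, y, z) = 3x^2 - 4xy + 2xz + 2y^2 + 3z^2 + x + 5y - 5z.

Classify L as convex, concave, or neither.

convex

L is quadratic, so its Hessian is the constant matrix H = [[6, -4, 2], [-4, 4, 0], [2, 0, 6]].
Leading principal minors: 6, 8, 32.
All positive ⇒ H ≻ 0 ⇒ convex.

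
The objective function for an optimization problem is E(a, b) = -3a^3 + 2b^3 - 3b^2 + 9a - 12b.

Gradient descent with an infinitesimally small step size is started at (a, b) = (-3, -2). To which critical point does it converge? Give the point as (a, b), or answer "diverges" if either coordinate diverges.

diverges

E is separable, so gradient descent decouples: a follows -∂E/∂a, b follows -∂E/∂b.
∂E/∂a = -9(a - 1)(a + 1); at a=-3 this is -72, so a increases.
∂E/∂b = 6(b - 2)(b + 1); at b=-2 this is 24, so b decreases.
The b-coordinate has no critical point in that direction and runs off to infinity.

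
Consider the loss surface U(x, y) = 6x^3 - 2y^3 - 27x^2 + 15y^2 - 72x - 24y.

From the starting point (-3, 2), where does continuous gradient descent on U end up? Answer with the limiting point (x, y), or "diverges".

diverges

U is separable, so gradient descent decouples: x follows -∂U/∂x, y follows -∂U/∂y.
∂U/∂x = 18(x - 4)(x + 1); at x=-3 this is 252, so x decreases.
∂U/∂y = -6(y - 4)(y - 1); at y=2 this is 12, so y decreases.
The x-coordinate has no critical point in that direction and runs off to infinity.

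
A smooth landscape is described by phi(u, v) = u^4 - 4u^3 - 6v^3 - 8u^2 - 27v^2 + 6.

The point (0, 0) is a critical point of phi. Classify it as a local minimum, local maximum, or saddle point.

The mixed partial ∂²phi/∂u∂v is 0, so the Hessian at any point is diag(phi_uu, phi_vv) = diag(4(3u^2 - 6u - 4), -18(2v + 3)).
At (0, 0): H = diag(-16, -54).
Both eigenvalues are negative, so H is negative definite: a local maximum.

local maximum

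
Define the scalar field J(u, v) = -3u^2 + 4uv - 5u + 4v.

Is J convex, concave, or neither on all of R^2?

neither

J is quadratic, so its Hessian is the constant matrix H = [[-6, 4], [4, 0]].
det(H) = -16, tr(H) = -6.
det(H) < 0, so H is indefinite: neither convex nor concave.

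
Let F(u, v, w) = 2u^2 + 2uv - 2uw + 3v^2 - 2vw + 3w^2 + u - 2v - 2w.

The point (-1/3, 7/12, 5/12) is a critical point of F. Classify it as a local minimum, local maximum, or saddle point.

The Hessian is constant: H = [[4, 2, -2], [2, 6, -2], [-2, -2, 6]].
Leading principal minors: Δ₁ = 4, Δ₂ = 20, Δ₃ = 96.
All leading minors are positive, so H is positive definite: a local minimum.

local minimum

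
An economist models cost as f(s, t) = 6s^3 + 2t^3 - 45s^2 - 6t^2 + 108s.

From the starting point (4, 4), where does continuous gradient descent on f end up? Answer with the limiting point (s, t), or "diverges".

(3, 2)

f is separable, so gradient descent decouples: s follows -∂f/∂s, t follows -∂f/∂t.
∂f/∂s = 18(s - 3)(s - 2); at s=4 this is 36, so s decreases.
∂f/∂t = 6t(t - 2); at t=4 this is 48, so t decreases.
s converges to its nearest critical value 3 (a local min of the s-part); t converges to 2. The iterate converges to (3, 2).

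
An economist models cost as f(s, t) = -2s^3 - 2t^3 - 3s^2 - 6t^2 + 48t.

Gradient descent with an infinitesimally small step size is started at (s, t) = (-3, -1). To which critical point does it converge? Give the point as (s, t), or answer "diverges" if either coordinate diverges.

f is separable, so gradient descent decouples: s follows -∂f/∂s, t follows -∂f/∂t.
∂f/∂s = -6s(s + 1); at s=-3 this is -36, so s increases.
∂f/∂t = -6(t - 2)(t + 4); at t=-1 this is 54, so t decreases.
s converges to its nearest critical value -1 (a local min of the s-part); t converges to -4. The iterate converges to (-1, -4).

(-1, -4)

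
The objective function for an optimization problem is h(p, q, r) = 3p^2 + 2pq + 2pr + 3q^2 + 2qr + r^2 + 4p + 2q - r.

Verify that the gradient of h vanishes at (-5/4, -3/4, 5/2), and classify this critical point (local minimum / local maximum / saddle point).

∇h = (6p + 2q + 2r + 4, 2p + 6q + 2r + 2, 2p + 2q + 2r - 1); substituting (-5/4, -3/4, 5/2) gives ∇h = (0, 0, 0), so (-5/4, -3/4, 5/2) is indeed a critical point.
The Hessian is constant: H = [[6, 2, 2], [2, 6, 2], [2, 2, 2]].
Leading principal minors: Δ₁ = 6, Δ₂ = 32, Δ₃ = 32.
All leading minors are positive, so H is positive definite: a local minimum.

local minimum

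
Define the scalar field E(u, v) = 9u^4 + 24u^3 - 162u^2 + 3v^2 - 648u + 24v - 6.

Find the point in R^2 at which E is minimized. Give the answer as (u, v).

E(u,v) separates as P(u) + Q(v) − 6, so its minimum is min P + min Q − 6.
P'(u) = 36(u - 3)(u + 2)(u + 3) vanishes at u ∈ {-3, -2, 3}; Q'(v) = 6v + 24 vanishes at v ∈ {-4}.
Local minima of P (where P''>0): P(-3)=567, P(3)=-2025. Local minima of Q: Q(-4)=-48.
So the global minimum of E is P(3) + Q(-4) − 6 = -2025 − 48 − 6 = -2079, attained at (3, -4).

(3, -4)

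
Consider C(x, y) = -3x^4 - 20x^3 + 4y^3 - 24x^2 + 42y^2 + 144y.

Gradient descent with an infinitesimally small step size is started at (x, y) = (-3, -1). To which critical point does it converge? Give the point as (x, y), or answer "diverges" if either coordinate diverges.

C is separable, so gradient descent decouples: x follows -∂C/∂x, y follows -∂C/∂y.
∂C/∂x = -12x(x + 1)(x + 4); at x=-3 this is -72, so x increases.
∂C/∂y = 12(y + 3)(y + 4); at y=-1 this is 72, so y decreases.
x converges to its nearest critical value -1 (a local min of the x-part); y converges to -3. The iterate converges to (-1, -3).

(-1, -3)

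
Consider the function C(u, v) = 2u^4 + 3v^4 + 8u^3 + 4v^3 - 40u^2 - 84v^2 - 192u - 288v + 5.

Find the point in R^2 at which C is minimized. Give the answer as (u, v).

(3, 4)

C(u,v) separates as P(u) + Q(v) + 5, so its minimum is min P + min Q + 5.
P'(u) = 8(u - 3)(u + 2)(u + 4) vanishes at u ∈ {-4, -2, 3}; Q'(v) = 12(v - 4)(v + 2)(v + 3) vanishes at v ∈ {-3, -2, 4}.
Local minima of P (where P''>0): P(-4)=128, P(3)=-558. Local minima of Q: Q(-3)=243, Q(4)=-1472.
So the global minimum of C is P(3) + Q(4) + 5 = -558 − 1472 + 5 = -2025, attained at (3, 4).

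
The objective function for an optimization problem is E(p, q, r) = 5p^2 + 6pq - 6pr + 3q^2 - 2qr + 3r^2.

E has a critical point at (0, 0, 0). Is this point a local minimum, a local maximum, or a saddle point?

The Hessian is constant: H = [[10, 6, -6], [6, 6, -2], [-6, -2, 6]].
Leading principal minors: Δ₁ = 10, Δ₂ = 24, Δ₃ = 32.
All leading minors are positive, so H is positive definite: a local minimum.

local minimum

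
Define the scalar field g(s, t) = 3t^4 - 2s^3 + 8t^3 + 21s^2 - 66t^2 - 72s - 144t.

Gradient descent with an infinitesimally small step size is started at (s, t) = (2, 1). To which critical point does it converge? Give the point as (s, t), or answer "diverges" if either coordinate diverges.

g is separable, so gradient descent decouples: s follows -∂g/∂s, t follows -∂g/∂t.
∂g/∂s = -6(s - 4)(s - 3); at s=2 this is -12, so s increases.
∂g/∂t = 12(t - 3)(t + 1)(t + 4); at t=1 this is -240, so t increases.
s converges to its nearest critical value 3 (a local min of the s-part); t converges to 3. The iterate converges to (3, 3).

(3, 3)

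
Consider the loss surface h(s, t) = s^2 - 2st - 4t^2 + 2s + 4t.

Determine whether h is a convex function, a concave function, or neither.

neither

h is quadratic, so its Hessian is the constant matrix H = [[2, -2], [-2, -8]].
det(H) = -20, tr(H) = -6.
det(H) < 0, so H is indefinite: neither convex nor concave.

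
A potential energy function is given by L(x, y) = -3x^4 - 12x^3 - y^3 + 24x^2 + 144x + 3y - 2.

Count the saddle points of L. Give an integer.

3

L separates as a function of x plus a function of y, so ∇L=0 decouples.
∂L/∂x = -12(x - 2)(x + 2)(x + 3) = 0 at x ∈ {-3, -2, 2}; ∂L/∂y = -3(y - 1)(y + 1) = 0 at y ∈ {-1, 1}.
The Hessian is diagonal: diag(L_xx, L_yy). Second derivatives: L_xx(-3)=-60, L_xx(-2)=48, L_xx(2)=-240; L_yy(-1)=6, L_yy(1)=-6.
Saddle points occur where the two diagonal entries have opposite signs: (-3, -1), (-2, 1), (2, -1). Count: 3.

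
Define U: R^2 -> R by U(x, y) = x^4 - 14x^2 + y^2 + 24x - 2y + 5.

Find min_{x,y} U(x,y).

-113

U(x,y) separates as P(x) + Q(y) + 5, so its minimum is min P + min Q + 5.
P'(x) = 4(x - 2)(x - 1)(x + 3) vanishes at x ∈ {-3, 1, 2}; Q'(y) = 2y - 2 vanishes at y ∈ {1}.
Local minima of P (where P''>0): P(-3)=-117, P(2)=8. Local minima of Q: Q(1)=-1.
So the global minimum of U is P(-3) + Q(1) + 5 = -117 − 1 + 5 = -113, attained at (-3, 1).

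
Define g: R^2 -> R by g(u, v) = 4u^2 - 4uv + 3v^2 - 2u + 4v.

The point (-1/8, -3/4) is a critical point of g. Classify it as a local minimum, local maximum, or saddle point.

local minimum

The Hessian of g is constant: H = [[8, -4], [-4, 6]].
det(H) = 8·6 − (-4)² = 32.
det(H) > 0 and tr(H) = 14 > 0, so H is positive definite and the point is a local minimum.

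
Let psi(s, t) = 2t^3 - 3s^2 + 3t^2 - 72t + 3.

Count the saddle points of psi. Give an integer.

psi separates as a function of s plus a function of t, so ∇psi=0 decouples.
∂psi/∂s = -6s = 0 at s ∈ {0}; ∂psi/∂t = 6(t - 3)(t + 4) = 0 at t ∈ {-4, 3}.
The Hessian is diagonal: diag(psi_ss, psi_tt). Second derivatives: psi_ss(0)=-6; psi_tt(-4)=-42, psi_tt(3)=42.
Saddle points occur where the two diagonal entries have opposite signs: (0, 3). Count: 1.

1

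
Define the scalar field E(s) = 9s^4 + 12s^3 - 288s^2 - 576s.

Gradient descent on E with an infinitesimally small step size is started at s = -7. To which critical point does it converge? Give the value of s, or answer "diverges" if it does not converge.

E'(s) = 36(s - 4)(s + 1)(s + 4), so E'(-7) = -7128.
Gradient descent moves in the -E' direction, i.e. s is increasing.
The nearest critical point in that direction is s = -4, where E'' = 864 > 0 (a local minimum). The iterate converges there.

-4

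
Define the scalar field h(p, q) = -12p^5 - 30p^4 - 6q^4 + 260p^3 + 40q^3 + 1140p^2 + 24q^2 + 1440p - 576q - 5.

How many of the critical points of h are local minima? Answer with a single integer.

h separates as a function of p plus a function of q, so ∇h=0 decouples.
∂h/∂p = -60(p - 4)(p + 1)(p + 2)(p + 3) = 0 at p ∈ {-3, -2, -1, 4}; ∂h/∂q = -24(q - 4)(q - 3)(q + 2) = 0 at q ∈ {-2, 3, 4}.
The Hessian is diagonal: diag(h_pp, h_qq). Second derivatives: h_pp(-3)=840, h_pp(-2)=-360, h_pp(-1)=600, h_pp(4)=-12600; h_qq(-2)=-720, h_qq(3)=120, h_qq(4)=-144.
Local minima occur where both diagonal entries positive: (-3, 3), (-1, 3). Count: 2.

2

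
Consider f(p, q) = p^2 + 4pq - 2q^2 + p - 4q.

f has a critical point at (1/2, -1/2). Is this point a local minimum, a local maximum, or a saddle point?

saddle point

The Hessian of f is constant: H = [[2, 4], [4, -4]].
det(H) = 2·(-4) − 4² = -24.
Since det(H) < 0, H is indefinite and the critical point is a saddle point.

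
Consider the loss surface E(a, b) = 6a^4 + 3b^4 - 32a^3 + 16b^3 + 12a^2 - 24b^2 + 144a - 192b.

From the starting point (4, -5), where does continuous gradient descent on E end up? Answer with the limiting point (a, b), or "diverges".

E is separable, so gradient descent decouples: a follows -∂E/∂a, b follows -∂E/∂b.
∂E/∂a = 24(a - 3)(a - 2)(a + 1); at a=4 this is 240, so a decreases.
∂E/∂b = 12(b - 2)(b + 2)(b + 4); at b=-5 this is -252, so b increases.
a converges to its nearest critical value 3 (a local min of the a-part); b converges to -4. The iterate converges to (3, -4).

(3, -4)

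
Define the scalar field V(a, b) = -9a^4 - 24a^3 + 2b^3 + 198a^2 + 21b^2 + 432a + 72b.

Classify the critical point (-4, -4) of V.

The mixed partial ∂²V/∂a∂b is 0, so the Hessian at any point is diag(V_aa, V_bb) = diag(36(-3a^2 - 4a + 11), 6(2b + 7)).
At (-4, -4): H = diag(-756, -6).
Both eigenvalues are negative, so H is negative definite: a local maximum.

local maximum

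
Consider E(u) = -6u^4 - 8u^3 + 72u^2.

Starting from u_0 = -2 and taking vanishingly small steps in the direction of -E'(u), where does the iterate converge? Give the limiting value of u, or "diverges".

E'(u) = -24u(u - 2)(u + 3), so E'(-2) = -192.
Gradient descent moves in the -E' direction, i.e. u is increasing.
The nearest critical point in that direction is u = 0, where E'' = 144 > 0 (a local minimum). The iterate converges there.

0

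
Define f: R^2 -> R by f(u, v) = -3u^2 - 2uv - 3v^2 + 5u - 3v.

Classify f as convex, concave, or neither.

concave

f is quadratic, so its Hessian is the constant matrix H = [[-6, -2], [-2, -6]].
det(H) = 32, tr(H) = -12.
det(H) > 0 and tr(H) < 0, so H is negative definite everywhere: concave.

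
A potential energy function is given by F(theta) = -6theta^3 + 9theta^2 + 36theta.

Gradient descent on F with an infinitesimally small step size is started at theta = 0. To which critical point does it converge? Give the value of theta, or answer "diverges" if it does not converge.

F'(theta) = -18(theta - 2)(theta + 1), so F'(0) = 36.
Gradient descent moves in the -F' direction, i.e. theta is decreasing.
The nearest critical point in that direction is theta = -1, where F'' = 54 > 0 (a local minimum). The iterate converges there.

-1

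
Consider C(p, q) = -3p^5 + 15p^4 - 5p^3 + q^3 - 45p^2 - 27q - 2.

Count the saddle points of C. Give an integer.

C separates as a function of p plus a function of q, so ∇C=0 decouples.
∂C/∂p = -15p(p - 3)(p - 2)(p + 1) = 0 at p ∈ {-1, 0, 2, 3}; ∂C/∂q = 3(q - 3)(q + 3) = 0 at q ∈ {-3, 3}.
The Hessian is diagonal: diag(C_pp, C_qq). Second derivatives: C_pp(-1)=180, C_pp(0)=-90, C_pp(2)=90, C_pp(3)=-180; C_qq(-3)=-18, C_qq(3)=18.
Saddle points occur where the two diagonal entries have opposite signs: (-1, -3), (0, 3), (2, -3), (3, 3). Count: 4.

4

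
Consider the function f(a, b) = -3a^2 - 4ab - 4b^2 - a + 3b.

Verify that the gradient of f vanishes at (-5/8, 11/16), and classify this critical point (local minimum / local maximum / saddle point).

local maximum

∇f = (-6a - 4b - 1, -4a - 8b + 3); substituting (-5/8, 11/16) gives ∇f = (0, 0), so (-5/8, 11/16) is indeed a critical point.
The Hessian of f is constant: H = [[-6, -4], [-4, -8]].
det(H) = (-6)·(-8) − (-4)² = 32.
det(H) > 0 and tr(H) = -14 < 0, so H is negative definite and the point is a local maximum.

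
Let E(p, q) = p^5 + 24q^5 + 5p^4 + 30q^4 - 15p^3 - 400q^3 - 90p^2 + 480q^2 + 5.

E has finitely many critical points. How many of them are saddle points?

8

E separates as a function of p plus a function of q, so ∇E=0 decouples.
∂E/∂p = 5p(p - 3)(p + 3)(p + 4) = 0 at p ∈ {-4, -3, 0, 3}; ∂E/∂q = 120q(q - 2)(q - 1)(q + 4) = 0 at q ∈ {-4, 0, 1, 2}.
The Hessian is diagonal: diag(E_pp, E_qq). Second derivatives: E_pp(-4)=-140, E_pp(-3)=90, E_pp(0)=-180, E_pp(3)=630; E_qq(-4)=-14400, E_qq(0)=960, E_qq(1)=-600, E_qq(2)=1440.
Saddle points occur where the two diagonal entries have opposite signs: (-4, 0), (-4, 2), (-3, -4), (-3, 1), (0, 0), (0, 2), (3, -4), (3, 1). Count: 8.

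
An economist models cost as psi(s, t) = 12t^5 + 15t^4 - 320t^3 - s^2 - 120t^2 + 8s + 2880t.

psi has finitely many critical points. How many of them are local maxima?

psi separates as a function of s plus a function of t, so ∇psi=0 decouples.
∂psi/∂s = -2(s - 4) = 0 at s ∈ {4}; ∂psi/∂t = 60(t - 3)(t - 2)(t + 2)(t + 4) = 0 at t ∈ {-4, -2, 2, 3}.
The Hessian is diagonal: diag(psi_ss, psi_tt). Second derivatives: psi_ss(4)=-2; psi_tt(-4)=-5040, psi_tt(-2)=2400, psi_tt(2)=-1440, psi_tt(3)=2100.
Local maxima occur where both diagonal entries negative: (4, -4), (4, 2). Count: 2.

2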